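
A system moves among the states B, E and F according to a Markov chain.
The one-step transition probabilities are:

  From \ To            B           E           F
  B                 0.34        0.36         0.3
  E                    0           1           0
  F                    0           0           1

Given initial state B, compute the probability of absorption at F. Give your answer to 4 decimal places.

Let h(s) be the probability of absorption at F starting from transient state s. Then h(F) = 1 and h(E) = 0. By first-step analysis:
h(B) = 0.34·h(B) + 0.36·0 + 0.3·1
Solving: h(B) = 0.4545.
Starting from B, the probability is 0.4545.

0.4545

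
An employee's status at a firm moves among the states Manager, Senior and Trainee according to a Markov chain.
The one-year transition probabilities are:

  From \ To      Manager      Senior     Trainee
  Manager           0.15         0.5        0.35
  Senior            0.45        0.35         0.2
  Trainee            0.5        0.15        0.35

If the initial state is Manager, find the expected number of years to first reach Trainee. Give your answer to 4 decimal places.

Let t(s) be the expected number of years to first reach Trainee from state s, with t(Trainee) = 0. Conditioning on the first year:
t(Manager) = 1 + 0.15·t(Manager) + 0.5·t(Senior)
t(Senior) = 1 + 0.45·t(Manager) + 0.35·t(Senior)
Solving: t(Manager) = 3.5115, t(Senior) = 3.9695.
Expected years from Manager to Trainee: 3.5115.

3.5115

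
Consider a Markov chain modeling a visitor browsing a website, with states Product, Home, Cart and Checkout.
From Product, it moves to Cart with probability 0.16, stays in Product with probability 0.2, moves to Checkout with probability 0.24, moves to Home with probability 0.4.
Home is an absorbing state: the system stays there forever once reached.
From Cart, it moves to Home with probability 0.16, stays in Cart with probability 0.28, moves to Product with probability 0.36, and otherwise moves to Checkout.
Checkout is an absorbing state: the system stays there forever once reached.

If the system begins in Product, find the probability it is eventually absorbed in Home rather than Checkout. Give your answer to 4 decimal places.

0.6049

Let h(s) be the probability of absorption at Home starting from transient state s. Then h(Home) = 1 and h(Checkout) = 0. By first-step analysis:
h(Product) = 0.2·h(Product) + 0.4·1 + 0.16·h(Cart) + 0.24·0
h(Cart) = 0.36·h(Product) + 0.16·1 + 0.28·h(Cart) + 0.2·0
Solving: h(Product) = 0.6049, h(Cart) = 0.5247.
Starting from Product, the probability is 0.6049.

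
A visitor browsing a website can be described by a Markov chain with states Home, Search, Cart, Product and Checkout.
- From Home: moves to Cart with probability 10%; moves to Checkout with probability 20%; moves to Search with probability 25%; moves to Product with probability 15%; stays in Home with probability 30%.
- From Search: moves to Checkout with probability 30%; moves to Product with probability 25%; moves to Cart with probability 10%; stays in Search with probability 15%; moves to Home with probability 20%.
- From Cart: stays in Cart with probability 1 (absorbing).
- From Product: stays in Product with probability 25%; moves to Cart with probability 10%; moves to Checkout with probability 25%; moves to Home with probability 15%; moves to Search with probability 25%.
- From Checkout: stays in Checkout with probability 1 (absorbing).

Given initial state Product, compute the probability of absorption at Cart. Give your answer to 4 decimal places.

Let h(s) be the probability of absorption at Cart starting from transient state s. Then h(Cart) = 1 and h(Checkout) = 0. By first-step analysis:
h(Home) = 0.3·h(Home) + 0.25·h(Search) + 0.1·1 + 0.15·h(Product) + 0.2·0
h(Search) = 0.2·h(Home) + 0.15·h(Search) + 0.1·1 + 0.25·h(Product) + 0.3·0
h(Product) = 0.15·h(Home) + 0.25·h(Search) + 0.1·1 + 0.25·h(Product) + 0.25·0
Solving: h(Home) = 0.3009, h(Search) = 0.2720, h(Product) = 0.2842.
Starting from Product, the probability is 0.2842.

0.2842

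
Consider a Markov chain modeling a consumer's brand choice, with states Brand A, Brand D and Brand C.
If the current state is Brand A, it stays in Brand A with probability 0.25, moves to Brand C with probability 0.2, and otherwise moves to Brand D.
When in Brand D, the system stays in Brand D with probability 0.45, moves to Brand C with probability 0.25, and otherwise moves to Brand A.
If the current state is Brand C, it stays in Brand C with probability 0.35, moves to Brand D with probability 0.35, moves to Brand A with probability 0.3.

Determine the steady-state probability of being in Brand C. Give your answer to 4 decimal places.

0.2619

Let the stationary distribution be π with π = πP and π_1 + π_2 + π_3 = 1.
π_1 = 0.25·π_1 + 0.3·π_2 + 0.3·π_3
π_2 = 0.55·π_1 + 0.45·π_2 + 0.35·π_3
Solving with the normalization constraint gives π = (0.2857, 0.4524, 0.2619).
So the stationary probability of Brand C is 0.2619.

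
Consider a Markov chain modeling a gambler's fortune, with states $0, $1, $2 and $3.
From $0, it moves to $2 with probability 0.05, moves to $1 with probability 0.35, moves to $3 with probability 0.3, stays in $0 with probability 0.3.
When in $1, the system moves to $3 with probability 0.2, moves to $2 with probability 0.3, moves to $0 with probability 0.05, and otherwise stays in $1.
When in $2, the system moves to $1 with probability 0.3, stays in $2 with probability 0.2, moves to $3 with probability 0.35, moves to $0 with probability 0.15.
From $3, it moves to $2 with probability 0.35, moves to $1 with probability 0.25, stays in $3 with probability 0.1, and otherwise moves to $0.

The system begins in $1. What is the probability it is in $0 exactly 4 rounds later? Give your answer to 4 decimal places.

Propagate the distribution vector 4 rounds from $1.
After 0 rounds: (0.0000, 1.0000, 0.0000, 0.0000)
After 1 round: (0.0500, 0.4500, 0.3000, 0.2000)
After 2 rounds: (0.1425, 0.3600, 0.2675, 0.2300)
After 3 rounds: (0.1699, 0.3496, 0.2491, 0.2314)
After 4 rounds: (0.1752, 0.3494, 0.2442, 0.2312)
P(in $0 after 4 rounds) = 0.1752

0.1752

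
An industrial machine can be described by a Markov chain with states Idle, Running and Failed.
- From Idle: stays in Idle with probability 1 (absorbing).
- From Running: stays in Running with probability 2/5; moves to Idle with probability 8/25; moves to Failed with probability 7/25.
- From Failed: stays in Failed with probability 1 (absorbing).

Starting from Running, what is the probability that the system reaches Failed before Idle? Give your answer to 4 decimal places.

0.4667

Let h(s) be the probability of absorption at Failed starting from transient state s. Then h(Failed) = 1 and h(Idle) = 0. By first-step analysis:
h(Running) = 0.32·0 + 0.4·h(Running) + 0.28·1
Solving: h(Running) = 0.4667.
Starting from Running, the probability is 0.4667.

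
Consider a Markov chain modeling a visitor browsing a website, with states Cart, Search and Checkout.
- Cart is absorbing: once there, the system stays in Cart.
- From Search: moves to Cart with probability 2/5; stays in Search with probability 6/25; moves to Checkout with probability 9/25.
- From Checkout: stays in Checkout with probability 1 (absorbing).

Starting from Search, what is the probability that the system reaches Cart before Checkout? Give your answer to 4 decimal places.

0.5263

Let h(s) be the probability of absorption at Cart starting from transient state s. Then h(Cart) = 1 and h(Checkout) = 0. By first-step analysis:
h(Search) = 0.4·1 + 0.24·h(Search) + 0.36·0
Solving: h(Search) = 0.5263.
Starting from Search, the probability is 0.5263.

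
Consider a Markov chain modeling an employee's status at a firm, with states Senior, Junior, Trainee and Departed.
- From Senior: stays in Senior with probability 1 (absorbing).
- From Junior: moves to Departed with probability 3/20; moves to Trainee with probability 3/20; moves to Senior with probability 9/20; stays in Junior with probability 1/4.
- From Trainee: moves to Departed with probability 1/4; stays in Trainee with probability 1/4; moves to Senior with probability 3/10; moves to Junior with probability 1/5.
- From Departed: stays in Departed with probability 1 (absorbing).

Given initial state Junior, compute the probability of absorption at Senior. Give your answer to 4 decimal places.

Let h(s) be the probability of absorption at Senior starting from transient state s. Then h(Senior) = 1 and h(Departed) = 0. By first-step analysis:
h(Junior) = 0.45·1 + 0.25·h(Junior) + 0.15·h(Trainee) + 0.15·0
h(Trainee) = 0.3·1 + 0.2·h(Junior) + 0.25·h(Trainee) + 0.25·0
Solving: h(Junior) = 0.7183, h(Trainee) = 0.5915.
Starting from Junior, the probability is 0.7183.

0.7183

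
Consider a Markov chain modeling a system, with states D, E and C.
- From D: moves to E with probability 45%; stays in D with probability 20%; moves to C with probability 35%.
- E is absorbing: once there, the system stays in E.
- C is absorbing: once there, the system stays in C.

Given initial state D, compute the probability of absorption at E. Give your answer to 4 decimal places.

0.5625

Let h(s) be the probability of absorption at E starting from transient state s. Then h(E) = 1 and h(C) = 0. By first-step analysis:
h(D) = 0.2·h(D) + 0.45·1 + 0.35·0
Solving: h(D) = 0.5625.
Starting from D, the probability is 0.5625.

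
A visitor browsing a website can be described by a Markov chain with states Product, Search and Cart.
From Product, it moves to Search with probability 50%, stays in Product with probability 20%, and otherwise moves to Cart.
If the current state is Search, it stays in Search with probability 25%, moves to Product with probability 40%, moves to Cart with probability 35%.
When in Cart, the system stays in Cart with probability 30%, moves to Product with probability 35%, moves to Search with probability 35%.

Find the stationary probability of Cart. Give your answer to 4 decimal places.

0.3181

Let the stationary distribution be π with π = πP and π_1 + π_2 + π_3 = 1.
π_1 = 0.2·π_1 + 0.4·π_2 + 0.35·π_3
π_2 = 0.5·π_1 + 0.25·π_2 + 0.35·π_3
Solving with the normalization constraint gives π = (0.3201, 0.3618, 0.3181).
So the stationary probability of Cart is 0.3181.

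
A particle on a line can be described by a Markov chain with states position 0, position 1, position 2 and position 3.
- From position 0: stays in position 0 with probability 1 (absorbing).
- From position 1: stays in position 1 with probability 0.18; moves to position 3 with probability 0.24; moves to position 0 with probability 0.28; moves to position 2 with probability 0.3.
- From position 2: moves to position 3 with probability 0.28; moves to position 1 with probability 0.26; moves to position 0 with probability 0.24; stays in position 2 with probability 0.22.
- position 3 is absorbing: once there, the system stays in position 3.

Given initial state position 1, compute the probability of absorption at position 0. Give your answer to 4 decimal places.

Let h(s) be the probability of absorption at position 0 starting from transient state s. Then h(position 0) = 1 and h(position 3) = 0. By first-step analysis:
h(position 1) = 0.28·1 + 0.18·h(position 1) + 0.3·h(position 2) + 0.24·0
h(position 2) = 0.24·1 + 0.26·h(position 1) + 0.22·h(position 2) + 0.28·0
Solving: h(position 1) = 0.5171, h(position 2) = 0.4801.
Starting from position 1, the probability is 0.5171.

0.5171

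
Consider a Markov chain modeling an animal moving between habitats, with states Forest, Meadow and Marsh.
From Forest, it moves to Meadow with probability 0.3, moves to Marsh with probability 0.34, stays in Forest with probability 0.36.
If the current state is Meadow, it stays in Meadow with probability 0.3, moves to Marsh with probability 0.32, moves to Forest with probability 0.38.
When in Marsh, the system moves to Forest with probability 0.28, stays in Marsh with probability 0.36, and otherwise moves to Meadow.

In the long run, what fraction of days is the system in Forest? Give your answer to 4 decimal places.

Let the stationary distribution be π with π = πP and π_1 + π_2 + π_3 = 1.
π_1 = 0.36·π_1 + 0.38·π_2 + 0.28·π_3
π_2 = 0.3·π_1 + 0.3·π_2 + 0.36·π_3
Solving with the normalization constraint gives π = (0.3392, 0.3204, 0.3404).
So the stationary probability of Forest is 0.3392.

0.3392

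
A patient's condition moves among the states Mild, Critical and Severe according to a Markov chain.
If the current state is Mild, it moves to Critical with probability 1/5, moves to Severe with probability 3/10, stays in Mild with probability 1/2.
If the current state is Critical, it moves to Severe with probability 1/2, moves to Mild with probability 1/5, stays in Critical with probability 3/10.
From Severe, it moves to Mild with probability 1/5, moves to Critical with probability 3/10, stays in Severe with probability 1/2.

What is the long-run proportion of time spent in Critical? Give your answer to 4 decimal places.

Let the stationary distribution be π with π = πP and π_1 + π_2 + π_3 = 1.
π_1 = 0.5·π_1 + 0.2·π_2 + 0.2·π_3
π_2 = 0.2·π_1 + 0.3·π_2 + 0.3·π_3
Solving with the normalization constraint gives π = (0.2857, 0.2714, 0.4429).
So the stationary probability of Critical is 0.2714.

0.2714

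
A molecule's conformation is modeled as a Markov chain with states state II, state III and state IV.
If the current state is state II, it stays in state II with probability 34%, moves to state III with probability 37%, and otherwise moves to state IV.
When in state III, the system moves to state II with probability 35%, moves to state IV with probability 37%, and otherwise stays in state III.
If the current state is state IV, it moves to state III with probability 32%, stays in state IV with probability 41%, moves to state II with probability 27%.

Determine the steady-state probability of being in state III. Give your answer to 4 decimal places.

Let the stationary distribution be π with π = πP and π_1 + π_2 + π_3 = 1.
π_1 = 0.34·π_1 + 0.35·π_2 + 0.27·π_3
π_2 = 0.37·π_1 + 0.28·π_2 + 0.32·π_3
Solving with the normalization constraint gives π = (0.3181, 0.3230, 0.3589).
So the stationary probability of state III is 0.3230.

0.3230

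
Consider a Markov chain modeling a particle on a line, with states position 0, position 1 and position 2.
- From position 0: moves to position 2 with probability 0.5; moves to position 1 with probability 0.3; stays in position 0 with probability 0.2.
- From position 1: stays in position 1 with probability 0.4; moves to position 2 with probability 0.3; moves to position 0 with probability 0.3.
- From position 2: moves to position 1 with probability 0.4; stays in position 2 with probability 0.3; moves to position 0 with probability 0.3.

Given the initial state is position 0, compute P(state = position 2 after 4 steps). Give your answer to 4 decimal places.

Propagate the distribution vector 4 steps from position 0.
After 0 steps: (1.0000, 0.0000, 0.0000)
After 1 step: (0.2000, 0.3000, 0.5000)
After 2 steps: (0.2800, 0.3800, 0.3400)
After 3 steps: (0.2720, 0.3720, 0.3560)
After 4 steps: (0.2728, 0.3728, 0.3544)
P(in position 2 after 4 steps) = 0.3544

0.3544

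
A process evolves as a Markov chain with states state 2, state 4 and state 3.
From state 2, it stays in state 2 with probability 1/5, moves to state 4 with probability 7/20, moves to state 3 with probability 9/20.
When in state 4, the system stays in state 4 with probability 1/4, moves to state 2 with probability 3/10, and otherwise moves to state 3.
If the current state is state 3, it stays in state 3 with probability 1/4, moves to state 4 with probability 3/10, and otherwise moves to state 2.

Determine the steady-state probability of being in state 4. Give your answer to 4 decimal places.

0.3011

Let the stationary distribution be π with π = πP and π_1 + π_2 + π_3 = 1.
π_1 = 0.2·π_1 + 0.3·π_2 + 0.45·π_3
π_2 = 0.35·π_1 + 0.25·π_2 + 0.3·π_3
Solving with the normalization constraint gives π = (0.3239, 0.3011, 0.3750).
So the stationary probability of state 4 is 0.3011.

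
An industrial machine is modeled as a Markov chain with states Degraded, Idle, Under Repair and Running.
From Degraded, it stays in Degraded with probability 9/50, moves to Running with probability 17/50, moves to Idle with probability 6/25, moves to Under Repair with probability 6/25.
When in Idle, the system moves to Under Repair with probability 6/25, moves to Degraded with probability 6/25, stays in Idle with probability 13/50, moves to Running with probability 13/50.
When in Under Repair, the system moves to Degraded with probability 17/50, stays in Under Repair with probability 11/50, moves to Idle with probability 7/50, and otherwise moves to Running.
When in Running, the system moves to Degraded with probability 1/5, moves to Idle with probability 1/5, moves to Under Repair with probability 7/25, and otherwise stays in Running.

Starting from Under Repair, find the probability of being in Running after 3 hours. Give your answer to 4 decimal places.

Propagate the distribution vector 3 hours from Under Repair.
After 0 hours: (0.0000, 0.0000, 1.0000, 0.0000)
After 1 hour: (0.3400, 0.1400, 0.2200, 0.3000)
After 2 hours: (0.2296, 0.2088, 0.2476, 0.3140)
After 3 hours: (0.2384, 0.2069, 0.2476, 0.3071)
P(in Running after 3 hours) = 0.3071

0.3071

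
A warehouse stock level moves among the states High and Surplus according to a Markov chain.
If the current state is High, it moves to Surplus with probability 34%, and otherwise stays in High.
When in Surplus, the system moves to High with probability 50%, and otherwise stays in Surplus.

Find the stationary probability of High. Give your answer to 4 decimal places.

Let the stationary distribution be π with π = πP and π_1 + π_2 = 1.
π_1 = 0.66·π_1 + 0.5·π_2
Solving with the normalization constraint gives π = (0.5952, 0.4048).
So the stationary probability of High is 0.5952.

0.5952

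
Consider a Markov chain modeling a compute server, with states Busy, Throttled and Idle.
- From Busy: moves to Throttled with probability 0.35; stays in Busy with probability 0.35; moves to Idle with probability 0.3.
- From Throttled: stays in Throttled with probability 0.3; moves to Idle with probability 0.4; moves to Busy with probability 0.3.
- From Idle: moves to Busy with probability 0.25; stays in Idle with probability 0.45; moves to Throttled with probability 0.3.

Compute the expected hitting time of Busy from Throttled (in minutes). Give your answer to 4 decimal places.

3.5849

Let t(s) be the expected number of minutes to first reach Busy from state s, with t(Busy) = 0. Conditioning on the first minute:
t(Throttled) = 1 + 0.3·t(Throttled) + 0.4·t(Idle)
t(Idle) = 1 + 0.3·t(Throttled) + 0.45·t(Idle)
Solving: t(Throttled) = 3.5849, t(Idle) = 3.7736.
Expected minutes from Throttled to Busy: 3.5849.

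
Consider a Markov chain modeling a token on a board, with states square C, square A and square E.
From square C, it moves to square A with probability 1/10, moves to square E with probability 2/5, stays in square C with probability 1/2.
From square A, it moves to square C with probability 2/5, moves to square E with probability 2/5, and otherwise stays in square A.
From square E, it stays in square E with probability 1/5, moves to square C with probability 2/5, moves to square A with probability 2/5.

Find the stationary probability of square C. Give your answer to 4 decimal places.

0.4444

Let the stationary distribution be π with π = πP and π_1 + π_2 + π_3 = 1.
π_1 = 0.5·π_1 + 0.4·π_2 + 0.4·π_3
π_2 = 0.1·π_1 + 0.2·π_2 + 0.4·π_3
Solving with the normalization constraint gives π = (0.4444, 0.2222, 0.3333).
So the stationary probability of square C is 0.4444.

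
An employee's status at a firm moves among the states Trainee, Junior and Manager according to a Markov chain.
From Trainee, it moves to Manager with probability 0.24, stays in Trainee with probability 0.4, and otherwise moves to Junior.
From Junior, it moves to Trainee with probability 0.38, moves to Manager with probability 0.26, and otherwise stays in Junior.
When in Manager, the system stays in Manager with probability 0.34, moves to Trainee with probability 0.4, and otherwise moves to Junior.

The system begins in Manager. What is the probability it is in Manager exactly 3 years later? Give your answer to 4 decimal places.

0.2744

Propagate the distribution vector 3 years from Manager.
After 0 years: (0.0000, 0.0000, 1.0000)
After 1 year: (0.4000, 0.2600, 0.3400)
After 2 years: (0.3948, 0.3260, 0.2792)
After 3 years: (0.3935, 0.3321, 0.2744)
P(in Manager after 3 years) = 0.2744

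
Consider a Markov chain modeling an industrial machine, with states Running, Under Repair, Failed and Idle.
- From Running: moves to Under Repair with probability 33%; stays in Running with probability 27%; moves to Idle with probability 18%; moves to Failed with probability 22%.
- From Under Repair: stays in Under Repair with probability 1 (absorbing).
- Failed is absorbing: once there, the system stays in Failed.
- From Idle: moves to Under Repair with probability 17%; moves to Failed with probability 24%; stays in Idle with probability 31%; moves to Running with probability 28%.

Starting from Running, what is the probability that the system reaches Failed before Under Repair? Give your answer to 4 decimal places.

0.4302

Let h(s) be the probability of absorption at Failed starting from transient state s. Then h(Failed) = 1 and h(Under Repair) = 0. By first-step analysis:
h(Running) = 0.27·h(Running) + 0.33·0 + 0.22·1 + 0.18·h(Idle)
h(Idle) = 0.28·h(Running) + 0.17·0 + 0.24·1 + 0.31·h(Idle)
Solving: h(Running) = 0.4302, h(Idle) = 0.5224.
Starting from Running, the probability is 0.4302.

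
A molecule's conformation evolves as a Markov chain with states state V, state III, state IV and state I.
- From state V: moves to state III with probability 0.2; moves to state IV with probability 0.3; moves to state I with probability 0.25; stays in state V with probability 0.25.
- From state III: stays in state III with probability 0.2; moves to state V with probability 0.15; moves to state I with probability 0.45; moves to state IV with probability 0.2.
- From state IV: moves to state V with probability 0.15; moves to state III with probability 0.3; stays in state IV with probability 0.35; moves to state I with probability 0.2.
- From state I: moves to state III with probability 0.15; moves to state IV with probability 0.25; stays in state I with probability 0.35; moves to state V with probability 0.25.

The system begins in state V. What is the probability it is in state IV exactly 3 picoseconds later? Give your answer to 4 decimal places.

Propagate the distribution vector 3 picoseconds from state V.
After 0 picoseconds: (1.0000, 0.0000, 0.0000, 0.0000)
After 1 picosecond: (0.2500, 0.2000, 0.3000, 0.2500)
After 2 picoseconds: (0.2000, 0.2175, 0.2825, 0.3000)
After 3 picoseconds: (0.2000, 0.2133, 0.2774, 0.3094)
P(in state IV after 3 picoseconds) = 0.2774

0.2774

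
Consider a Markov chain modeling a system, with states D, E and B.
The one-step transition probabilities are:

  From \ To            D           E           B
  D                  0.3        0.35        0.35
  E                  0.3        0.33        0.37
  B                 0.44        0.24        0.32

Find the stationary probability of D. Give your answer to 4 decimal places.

0.3484

Let the stationary distribution be π with π = πP and π_1 + π_2 + π_3 = 1.
π_1 = 0.3·π_1 + 0.3·π_2 + 0.44·π_3
π_2 = 0.35·π_1 + 0.33·π_2 + 0.24·π_3
Solving with the normalization constraint gives π = (0.3484, 0.3059, 0.3457).
So the stationary probability of D is 0.3484.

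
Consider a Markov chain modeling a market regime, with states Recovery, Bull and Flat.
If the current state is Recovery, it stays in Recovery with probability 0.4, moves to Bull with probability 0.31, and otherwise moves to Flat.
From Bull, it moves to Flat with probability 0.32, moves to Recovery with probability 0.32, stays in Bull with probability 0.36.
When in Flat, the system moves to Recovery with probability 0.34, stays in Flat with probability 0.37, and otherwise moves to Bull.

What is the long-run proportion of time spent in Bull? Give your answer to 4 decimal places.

0.3195

Let the stationary distribution be π with π = πP and π_1 + π_2 + π_3 = 1.
π_1 = 0.4·π_1 + 0.32·π_2 + 0.34·π_3
π_2 = 0.31·π_1 + 0.36·π_2 + 0.29·π_3
Solving with the normalization constraint gives π = (0.3549, 0.3195, 0.3256).
So the stationary probability of Bull is 0.3195.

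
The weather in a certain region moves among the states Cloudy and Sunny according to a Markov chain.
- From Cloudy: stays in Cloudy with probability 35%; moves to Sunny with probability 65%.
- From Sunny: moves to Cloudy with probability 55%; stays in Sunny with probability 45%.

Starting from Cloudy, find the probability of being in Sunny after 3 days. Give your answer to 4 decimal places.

0.5460

Propagate the distribution vector 3 days from Cloudy.
After 0 days: (1.0000, 0.0000)
After 1 day: (0.3500, 0.6500)
After 2 days: (0.4800, 0.5200)
After 3 days: (0.4540, 0.5460)
P(in Sunny after 3 days) = 0.5460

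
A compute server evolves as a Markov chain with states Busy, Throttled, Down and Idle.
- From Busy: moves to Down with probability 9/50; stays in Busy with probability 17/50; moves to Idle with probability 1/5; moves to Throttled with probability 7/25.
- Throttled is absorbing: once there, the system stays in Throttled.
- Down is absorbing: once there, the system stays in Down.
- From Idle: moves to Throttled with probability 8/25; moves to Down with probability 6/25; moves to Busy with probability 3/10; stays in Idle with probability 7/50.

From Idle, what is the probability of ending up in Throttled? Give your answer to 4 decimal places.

Let h(s) be the probability of absorption at Throttled starting from transient state s. Then h(Throttled) = 1 and h(Down) = 0. By first-step analysis:
h(Busy) = 0.34·h(Busy) + 0.28·1 + 0.18·0 + 0.2·h(Idle)
h(Idle) = 0.3·h(Busy) + 0.32·1 + 0.24·0 + 0.14·h(Idle)
Solving: h(Busy) = 0.6005, h(Idle) = 0.5816.
Starting from Idle, the probability is 0.5816.

0.5816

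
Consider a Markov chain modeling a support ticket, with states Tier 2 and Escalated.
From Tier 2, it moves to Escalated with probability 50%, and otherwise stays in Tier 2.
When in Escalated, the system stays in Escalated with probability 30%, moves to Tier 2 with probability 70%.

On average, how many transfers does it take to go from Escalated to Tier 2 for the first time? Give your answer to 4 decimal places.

Let t(s) be the expected number of transfers to first reach Tier 2 from state s, with t(Tier 2) = 0. Conditioning on the first transfer:
t(Escalated) = 1 + 0.3·t(Escalated)
Solving: t(Escalated) = 1.4286.
Expected transfers from Escalated to Tier 2: 1.4286.

1.4286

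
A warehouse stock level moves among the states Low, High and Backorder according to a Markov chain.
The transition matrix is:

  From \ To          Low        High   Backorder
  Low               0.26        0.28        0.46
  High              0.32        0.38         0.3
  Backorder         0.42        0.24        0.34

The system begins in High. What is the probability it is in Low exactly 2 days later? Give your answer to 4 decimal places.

0.3308

Sum over the intermediate state after 1 day:
P = P(High→Low)·P(Low→Low) + P(High→High)·P(High→Low) + P(High→Backorder)·P(Backorder→Low)
  = 0.32×0.26 + 0.38×0.32 + 0.3×0.42
  = 0.0832 + 0.1216 + 0.1260 = 0.3308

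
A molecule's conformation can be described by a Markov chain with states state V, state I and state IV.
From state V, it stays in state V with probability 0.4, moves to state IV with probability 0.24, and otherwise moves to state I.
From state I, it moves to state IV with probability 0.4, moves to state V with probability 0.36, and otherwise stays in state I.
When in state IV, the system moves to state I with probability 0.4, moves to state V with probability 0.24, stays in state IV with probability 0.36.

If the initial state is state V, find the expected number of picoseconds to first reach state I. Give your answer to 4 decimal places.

2.6961

Let t(s) be the expected number of picoseconds to first reach state I from state s, with t(state I) = 0. Conditioning on the first picosecond:
t(state V) = 1 + 0.4·t(state V) + 0.24·t(state IV)
t(state IV) = 1 + 0.24·t(state V) + 0.36·t(state IV)
Solving: t(state V) = 2.6961, t(state IV) = 2.5735.
Expected picoseconds from state V to state I: 2.6961.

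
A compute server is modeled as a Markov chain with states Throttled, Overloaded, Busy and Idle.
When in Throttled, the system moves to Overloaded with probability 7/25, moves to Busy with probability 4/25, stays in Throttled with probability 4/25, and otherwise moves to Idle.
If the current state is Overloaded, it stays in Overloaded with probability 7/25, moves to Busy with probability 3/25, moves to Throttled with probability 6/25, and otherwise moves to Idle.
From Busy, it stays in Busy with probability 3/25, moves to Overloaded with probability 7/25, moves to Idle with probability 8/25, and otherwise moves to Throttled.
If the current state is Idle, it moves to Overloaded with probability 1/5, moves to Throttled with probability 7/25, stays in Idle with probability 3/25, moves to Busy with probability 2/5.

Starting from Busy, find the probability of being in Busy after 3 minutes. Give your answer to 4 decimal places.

Propagate the distribution vector 3 minutes from Busy.
After 0 minutes: (0.0000, 0.0000, 1.0000, 0.0000)
After 1 minute: (0.2800, 0.2800, 0.1200, 0.3200)
After 2 minutes: (0.2352, 0.2544, 0.2208, 0.2896)
After 3 minutes: (0.2416, 0.2568, 0.2105, 0.2911)
P(in Busy after 3 minutes) = 0.2105

0.2105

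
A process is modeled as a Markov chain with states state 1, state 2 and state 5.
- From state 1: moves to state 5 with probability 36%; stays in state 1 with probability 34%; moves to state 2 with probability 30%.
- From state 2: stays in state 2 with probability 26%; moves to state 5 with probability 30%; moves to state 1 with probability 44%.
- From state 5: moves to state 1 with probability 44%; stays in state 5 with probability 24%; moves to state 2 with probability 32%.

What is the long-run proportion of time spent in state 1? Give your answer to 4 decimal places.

Let the stationary distribution be π with π = πP and π_1 + π_2 + π_3 = 1.
π_1 = 0.34·π_1 + 0.44·π_2 + 0.44·π_3
π_2 = 0.3·π_1 + 0.26·π_2 + 0.32·π_3
Solving with the normalization constraint gives π = (0.4000, 0.2943, 0.3057).
So the stationary probability of state 1 is 0.4000.

0.4000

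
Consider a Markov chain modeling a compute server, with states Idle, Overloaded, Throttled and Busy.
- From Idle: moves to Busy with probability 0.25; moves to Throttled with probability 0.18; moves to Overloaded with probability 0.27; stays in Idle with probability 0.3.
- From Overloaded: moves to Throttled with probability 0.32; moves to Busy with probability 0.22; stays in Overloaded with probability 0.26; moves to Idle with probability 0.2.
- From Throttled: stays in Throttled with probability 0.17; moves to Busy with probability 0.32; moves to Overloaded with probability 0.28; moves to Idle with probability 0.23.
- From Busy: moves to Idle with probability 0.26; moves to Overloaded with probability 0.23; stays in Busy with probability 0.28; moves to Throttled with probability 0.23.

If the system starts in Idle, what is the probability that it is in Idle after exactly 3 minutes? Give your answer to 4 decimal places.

Propagate the distribution vector 3 minutes from Idle.
After 0 minutes: (1.0000, 0.0000, 0.0000, 0.0000)
After 1 minute: (0.3000, 0.2700, 0.1800, 0.2500)
After 2 minutes: (0.2504, 0.2591, 0.2285, 0.2620)
After 3 minutes: (0.2476, 0.2592, 0.2271, 0.2661)
P(in Idle after 3 minutes) = 0.2476

0.2476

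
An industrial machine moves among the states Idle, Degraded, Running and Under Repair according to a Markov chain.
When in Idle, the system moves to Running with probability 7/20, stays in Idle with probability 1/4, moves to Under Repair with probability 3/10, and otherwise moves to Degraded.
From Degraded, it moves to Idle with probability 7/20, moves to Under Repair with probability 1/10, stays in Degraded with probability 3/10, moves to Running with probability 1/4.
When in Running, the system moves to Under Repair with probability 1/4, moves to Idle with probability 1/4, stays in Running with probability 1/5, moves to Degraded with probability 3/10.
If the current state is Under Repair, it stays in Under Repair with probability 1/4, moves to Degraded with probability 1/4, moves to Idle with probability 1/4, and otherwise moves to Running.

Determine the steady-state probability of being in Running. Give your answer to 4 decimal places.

0.2641

Let the stationary distribution be π with π = πP and π_1 + π_2 + π_3 + π_4 = 1.
π_1 = 0.25·π_1 + 0.35·π_2 + 0.25·π_3 + 0.25·π_4
π_2 = 0.1·π_1 + 0.3·π_2 + 0.3·π_3 + 0.25·π_4
π_3 = 0.35·π_1 + 0.25·π_2 + 0.2·π_3 + 0.25·π_4
Solving with the normalization constraint gives π = (0.2734, 0.2339, 0.2641, 0.2286).
So the stationary probability of Running is 0.2641.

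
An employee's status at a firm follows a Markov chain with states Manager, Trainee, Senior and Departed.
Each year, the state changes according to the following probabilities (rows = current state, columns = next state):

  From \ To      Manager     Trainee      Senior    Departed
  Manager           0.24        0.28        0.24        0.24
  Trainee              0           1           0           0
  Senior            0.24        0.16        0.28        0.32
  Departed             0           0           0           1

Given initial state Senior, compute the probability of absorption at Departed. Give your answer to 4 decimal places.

0.6144

Let h(s) be the probability of absorption at Departed starting from transient state s. Then h(Departed) = 1 and h(Trainee) = 0. By first-step analysis:
h(Manager) = 0.24·h(Manager) + 0.28·0 + 0.24·h(Senior) + 0.24·1
h(Senior) = 0.24·h(Manager) + 0.16·0 + 0.28·h(Senior) + 0.32·1
Solving: h(Manager) = 0.5098, h(Senior) = 0.6144.
Starting from Senior, the probability is 0.6144.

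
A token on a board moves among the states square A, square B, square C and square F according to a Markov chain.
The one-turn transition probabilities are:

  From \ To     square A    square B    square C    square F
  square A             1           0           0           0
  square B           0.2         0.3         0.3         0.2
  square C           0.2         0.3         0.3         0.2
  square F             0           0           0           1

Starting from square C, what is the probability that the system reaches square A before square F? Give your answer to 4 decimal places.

0.5000

Let h(s) be the probability of absorption at square A starting from transient state s. Then h(square A) = 1 and h(square F) = 0. By first-step analysis:
h(square B) = 0.2·1 + 0.3·h(square B) + 0.3·h(square C) + 0.2·0
h(square C) = 0.2·1 + 0.3·h(square B) + 0.3·h(square C) + 0.2·0
Solving: h(square B) = 0.5000, h(square C) = 0.5000.
Starting from square C, the probability is 0.5000.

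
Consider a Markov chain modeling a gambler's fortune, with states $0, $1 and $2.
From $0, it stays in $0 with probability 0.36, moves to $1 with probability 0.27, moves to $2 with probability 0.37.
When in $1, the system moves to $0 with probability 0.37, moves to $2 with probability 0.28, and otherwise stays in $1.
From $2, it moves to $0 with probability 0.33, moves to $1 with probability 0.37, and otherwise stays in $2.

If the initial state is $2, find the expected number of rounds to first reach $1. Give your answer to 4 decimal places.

2.9764

Let t(s) be the expected number of rounds to first reach $1 from state s, with t($1) = 0. Conditioning on the first round:
t($0) = 1 + 0.36·t($0) + 0.37·t($2)
t($2) = 1 + 0.33·t($0) + 0.3·t($2)
Solving: t($0) = 3.2832, t($2) = 2.9764.
Expected rounds from $2 to $1: 2.9764.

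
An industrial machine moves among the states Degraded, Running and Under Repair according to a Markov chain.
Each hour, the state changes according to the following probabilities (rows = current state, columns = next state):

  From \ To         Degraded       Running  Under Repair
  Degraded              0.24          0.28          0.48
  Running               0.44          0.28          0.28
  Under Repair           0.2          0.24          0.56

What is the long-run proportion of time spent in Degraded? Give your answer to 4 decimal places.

0.2737

Let the stationary distribution be π with π = πP and π_1 + π_2 + π_3 = 1.
π_1 = 0.24·π_1 + 0.44·π_2 + 0.2·π_3
π_2 = 0.28·π_1 + 0.28·π_2 + 0.24·π_3
Solving with the normalization constraint gives π = (0.2737, 0.2614, 0.4649).
So the stationary probability of Degraded is 0.2737.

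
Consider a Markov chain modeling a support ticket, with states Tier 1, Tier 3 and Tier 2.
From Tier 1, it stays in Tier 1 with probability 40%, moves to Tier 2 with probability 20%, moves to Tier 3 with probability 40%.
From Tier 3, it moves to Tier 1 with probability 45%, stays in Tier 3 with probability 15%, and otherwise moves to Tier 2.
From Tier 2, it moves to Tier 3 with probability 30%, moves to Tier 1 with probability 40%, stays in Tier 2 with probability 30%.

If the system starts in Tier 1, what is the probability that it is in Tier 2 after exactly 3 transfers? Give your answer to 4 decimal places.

Propagate the distribution vector 3 transfers from Tier 1.
After 0 transfers: (1.0000, 0.0000, 0.0000)
After 1 transfer: (0.4000, 0.4000, 0.2000)
After 2 transfers: (0.4200, 0.2800, 0.3000)
After 3 transfers: (0.4140, 0.3000, 0.2860)
P(in Tier 2 after 3 transfers) = 0.2860

0.2860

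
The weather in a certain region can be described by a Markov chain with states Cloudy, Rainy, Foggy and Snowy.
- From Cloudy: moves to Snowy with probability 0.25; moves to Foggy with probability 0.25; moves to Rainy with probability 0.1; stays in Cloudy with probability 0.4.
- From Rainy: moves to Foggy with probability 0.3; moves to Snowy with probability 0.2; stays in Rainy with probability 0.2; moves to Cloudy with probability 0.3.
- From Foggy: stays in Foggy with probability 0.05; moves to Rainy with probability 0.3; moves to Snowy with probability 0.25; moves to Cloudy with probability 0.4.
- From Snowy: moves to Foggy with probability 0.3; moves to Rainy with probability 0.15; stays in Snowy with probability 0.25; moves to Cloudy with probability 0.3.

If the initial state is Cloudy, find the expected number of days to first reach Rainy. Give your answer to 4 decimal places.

6.4000

Let t(s) be the expected number of days to first reach Rainy from state s, with t(Rainy) = 0. Conditioning on the first day:
t(Cloudy) = 1 + 0.4·t(Cloudy) + 0.25·t(Foggy) + 0.25·t(Snowy)
t(Foggy) = 1 + 0.4·t(Cloudy) + 0.05·t(Foggy) + 0.25·t(Snowy)
t(Snowy) = 1 + 0.3·t(Cloudy) + 0.3·t(Foggy) + 0.25·t(Snowy)
Solving: t(Cloudy) = 6.4000, t(Foggy) = 5.3333, t(Snowy) = 6.0267.
Expected days from Cloudy to Rainy: 6.4000.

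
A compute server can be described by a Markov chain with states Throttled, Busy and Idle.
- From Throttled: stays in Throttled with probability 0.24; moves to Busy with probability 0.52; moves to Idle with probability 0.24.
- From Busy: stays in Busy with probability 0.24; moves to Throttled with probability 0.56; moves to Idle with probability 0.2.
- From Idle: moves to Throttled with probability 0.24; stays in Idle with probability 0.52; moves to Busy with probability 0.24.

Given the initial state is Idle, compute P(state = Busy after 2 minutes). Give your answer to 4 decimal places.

Sum over the intermediate state after 1 minute:
P = P(Idle→Throttled)·P(Throttled→Busy) + P(Idle→Busy)·P(Busy→Busy) + P(Idle→Idle)·P(Idle→Busy)
  = 0.24×0.52 + 0.24×0.24 + 0.52×0.24
  = 0.1248 + 0.0576 + 0.1248 = 0.3072

0.3072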